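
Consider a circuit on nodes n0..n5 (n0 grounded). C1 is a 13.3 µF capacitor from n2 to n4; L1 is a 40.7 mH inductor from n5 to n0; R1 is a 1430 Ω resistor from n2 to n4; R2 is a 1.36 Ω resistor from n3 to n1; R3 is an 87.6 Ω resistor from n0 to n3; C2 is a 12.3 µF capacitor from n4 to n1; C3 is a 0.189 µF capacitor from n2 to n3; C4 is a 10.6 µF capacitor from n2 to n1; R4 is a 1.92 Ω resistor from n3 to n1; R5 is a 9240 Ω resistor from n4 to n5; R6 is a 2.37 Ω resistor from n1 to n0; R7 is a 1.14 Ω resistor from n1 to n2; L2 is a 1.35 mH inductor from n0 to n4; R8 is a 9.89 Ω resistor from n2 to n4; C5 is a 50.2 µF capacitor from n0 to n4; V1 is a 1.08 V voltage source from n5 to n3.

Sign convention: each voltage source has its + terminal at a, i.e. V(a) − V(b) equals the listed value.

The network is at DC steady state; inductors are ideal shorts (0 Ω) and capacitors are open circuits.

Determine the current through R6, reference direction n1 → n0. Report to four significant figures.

-0.3235 A

Element admittances at DC:
  Y(C1) = 0.000 S between n2,n4
  L1: short n5↔n0 (DC inductor)
  Y(R1) = 0.0006993 S between n2,n4
  Y(R2) = 0.7353 S between n3,n1
  Y(R3) = 0.01142 S between n0,n3
  Y(C2) = 0.000 S between n4,n1
  Y(C3) = 0.000 S between n2,n3
  Y(C4) = 0.000 S between n2,n1
  Y(R4) = 0.5208 S between n3,n1
  Y(R5) = 0.0001082 S between n4,n5
  Y(R6) = 0.4219 S between n1,n0
  Y(R7) = 0.8772 S between n1,n2
  L2: short n0↔n4 (DC inductor)
  Y(R8) = 0.1011 S between n2,n4
  Y(C5) = 0.000 S between n0,n4
  V1: constraint V(n5)−V(n3) = 1.08
Assemble and solve the 8×8 MNA system:
  V(n1)=-0.7668  V(n2)=-0.6870  V(n3)=-1.080  V(n4)=0.000  V(n5)=0.000
  i(L1)=0.4058  i(L2)=0.06995  i(V1)=-0.4058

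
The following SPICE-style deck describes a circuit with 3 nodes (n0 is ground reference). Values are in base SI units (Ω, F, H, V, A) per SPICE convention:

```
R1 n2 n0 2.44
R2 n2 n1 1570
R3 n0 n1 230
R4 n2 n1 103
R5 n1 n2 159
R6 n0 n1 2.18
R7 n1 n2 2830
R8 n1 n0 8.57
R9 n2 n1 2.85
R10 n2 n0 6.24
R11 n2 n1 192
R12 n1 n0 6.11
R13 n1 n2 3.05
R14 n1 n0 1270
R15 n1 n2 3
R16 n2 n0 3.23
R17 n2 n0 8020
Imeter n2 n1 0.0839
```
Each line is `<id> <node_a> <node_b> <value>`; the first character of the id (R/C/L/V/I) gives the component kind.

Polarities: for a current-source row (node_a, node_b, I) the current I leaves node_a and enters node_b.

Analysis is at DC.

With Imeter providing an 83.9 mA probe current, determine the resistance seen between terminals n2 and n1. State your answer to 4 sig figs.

Apply KCL at each of the 2 non-ground nodes and solve the resulting linear system.
Node n1: branches {R2, R3, R4, R5, R6, R7, R8, R9, R11, R12, R13, R14, R15, Imeter} → V_1 = 0.03162
Node n2: branches {R1, R2, R4, R5, R7, R9, R10, R11, R13, R15, R16, R17, Imeter} → V_2 = -0.02675

R_eq = 0.6957 Ω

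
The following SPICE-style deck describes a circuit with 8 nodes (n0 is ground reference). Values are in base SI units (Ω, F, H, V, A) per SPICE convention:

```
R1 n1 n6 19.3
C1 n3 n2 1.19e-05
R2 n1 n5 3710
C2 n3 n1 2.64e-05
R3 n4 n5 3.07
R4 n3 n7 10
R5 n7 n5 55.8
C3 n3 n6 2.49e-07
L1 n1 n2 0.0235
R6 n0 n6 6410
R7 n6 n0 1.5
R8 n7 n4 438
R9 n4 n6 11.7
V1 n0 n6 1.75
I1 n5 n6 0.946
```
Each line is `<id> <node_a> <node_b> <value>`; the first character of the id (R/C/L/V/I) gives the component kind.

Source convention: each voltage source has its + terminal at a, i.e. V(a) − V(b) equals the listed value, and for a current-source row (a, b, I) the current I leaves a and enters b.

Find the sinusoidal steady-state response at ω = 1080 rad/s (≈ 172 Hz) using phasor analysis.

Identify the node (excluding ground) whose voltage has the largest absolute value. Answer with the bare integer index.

5

Element admittances at ω=1080 rad/s:
  Y(R1) = 0.05181+0.000j S between n1,n6
  Y(C1) = 0.000+0.01285j S between n3,n2
  Y(R2) = 0.0002695+0.000j S between n1,n5
  Y(C2) = 0.000+0.02851j S between n3,n1
  Y(R3) = 0.3257+0.000j S between n4,n5
  Y(R4) = 0.1000+0.000j S between n3,n7
  Y(R5) = 0.01792+0.000j S between n7,n5
  Y(C3) = 0.000+0.0002689j S between n3,n6
  Y(L1) = 0.000-0.03940j S between n1,n2
  Y(R6) = 0.0001560+0.000j S between n0,n6
  Y(R7) = 0.6667+0.000j S between n6,n0
  Y(R8) = 0.002283+0.000j S between n7,n4
  Y(R9) = 0.08547+0.000j S between n4,n6
  V1: constraint V(n0)−V(n6) = 1.75
  I1: injects 0.946 A into n6 (from n5)
Assemble and solve the 8×8 MNA system:
  V(n1)=-4.468-0.5869j  V(n2)=-4.156-1.995j  V(n3)=-5.113+2.321j  V(n4)=-11.16+0.3664j  V(n5)=-13.67+0.4510j  V(n6)=-1.750+0.000j  V(n7)=-6.503+2.005j
  i(V1)=-1.167+0.000j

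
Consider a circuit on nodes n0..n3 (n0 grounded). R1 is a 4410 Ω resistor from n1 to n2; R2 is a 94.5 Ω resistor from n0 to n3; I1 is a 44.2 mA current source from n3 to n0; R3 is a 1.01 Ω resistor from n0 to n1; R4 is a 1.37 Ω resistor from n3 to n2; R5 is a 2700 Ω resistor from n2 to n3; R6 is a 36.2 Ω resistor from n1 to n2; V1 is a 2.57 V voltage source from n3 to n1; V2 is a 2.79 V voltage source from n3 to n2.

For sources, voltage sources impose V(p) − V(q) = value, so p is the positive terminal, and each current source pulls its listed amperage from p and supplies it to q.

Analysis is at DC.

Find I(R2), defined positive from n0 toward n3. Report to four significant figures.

MNA unknowns: 3 node voltages V₁..V_3 plus 2 source currents (V1, V2)
R1: Y=0.0002268 on G[1,2]
R2: Y=0.01058 on G[0,3]
I1: z[3]−=0.0442, z[0]+=0.0442
R3: Y=0.9901 on G[0,1]
R4: Y=0.7299 on G[3,2]
R5: Y=0.0003704 on G[2,3]
R6: Y=0.02762 on G[1,2]
V1: row V3−V1=2.57, i_V1 at 3,1
V2: row V3−V2=2.79, i_V2 at 3,2
solve → V1=-0.07135, V2=-0.2913, V3=2.499
aux → i_V1=-0.06451, i_V2=-2.044

-0.02644 A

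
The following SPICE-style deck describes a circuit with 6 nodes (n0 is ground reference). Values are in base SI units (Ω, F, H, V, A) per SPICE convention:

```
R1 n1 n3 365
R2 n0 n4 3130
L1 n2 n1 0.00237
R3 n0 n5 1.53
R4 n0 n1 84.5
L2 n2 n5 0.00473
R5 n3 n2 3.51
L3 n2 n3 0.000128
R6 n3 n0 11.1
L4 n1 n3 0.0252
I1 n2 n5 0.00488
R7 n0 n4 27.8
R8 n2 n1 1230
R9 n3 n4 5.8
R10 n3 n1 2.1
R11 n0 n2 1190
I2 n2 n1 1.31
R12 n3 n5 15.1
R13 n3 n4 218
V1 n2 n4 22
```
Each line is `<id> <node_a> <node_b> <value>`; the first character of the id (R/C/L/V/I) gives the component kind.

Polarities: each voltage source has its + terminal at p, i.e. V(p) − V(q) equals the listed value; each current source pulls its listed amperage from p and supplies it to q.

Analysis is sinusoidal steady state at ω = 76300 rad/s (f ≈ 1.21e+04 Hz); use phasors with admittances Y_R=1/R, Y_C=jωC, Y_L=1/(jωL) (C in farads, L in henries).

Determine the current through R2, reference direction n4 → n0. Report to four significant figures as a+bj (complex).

MNA unknowns: 5 node voltages V₁..V_5 plus 1 source current (V1)
R1: Y=0.002740+0.000j on G[1,3]
R2: Y=0.0003195+0.000j on G[0,4]
L1: Y=0.000-0.005530j on G[2,1]
R3: Y=0.6536+0.000j on G[0,5]
R4: Y=0.01183+0.000j on G[0,1]
L2: Y=0.000-0.002771j on G[2,5]
R5: Y=0.2849+0.000j on G[3,2]
L3: Y=0.000-0.1024j on G[2,3]
R6: Y=0.09009+0.000j on G[3,0]
L4: Y=0.000-0.0005201j on G[1,3]
I1: z[2]−=0.00488, z[5]+=0.00488
R7: Y=0.03597+0.000j on G[0,4]
R8: Y=0.0008130+0.000j on G[2,1]
R9: Y=0.1724+0.000j on G[3,4]
R10: Y=0.4762+0.000j on G[3,1]
R11: Y=0.0008403+0.000j on G[0,2]
I2: z[2]−=1.31, z[1]+=1.31
R12: Y=0.06623+0.000j on G[3,5]
R13: Y=0.004587+0.000j on G[3,4]
V1: row V2−V4=22, i_V1 at 2,4
solve → V1=5.274-0.1785j, V2=8.906+1.235j, V3=2.647-0.1463j, V4=-13.09+1.235j, V5=0.2552-0.04676j
aux → i_V1=-3.261+0.2893j

-0.004183+0.0003945j A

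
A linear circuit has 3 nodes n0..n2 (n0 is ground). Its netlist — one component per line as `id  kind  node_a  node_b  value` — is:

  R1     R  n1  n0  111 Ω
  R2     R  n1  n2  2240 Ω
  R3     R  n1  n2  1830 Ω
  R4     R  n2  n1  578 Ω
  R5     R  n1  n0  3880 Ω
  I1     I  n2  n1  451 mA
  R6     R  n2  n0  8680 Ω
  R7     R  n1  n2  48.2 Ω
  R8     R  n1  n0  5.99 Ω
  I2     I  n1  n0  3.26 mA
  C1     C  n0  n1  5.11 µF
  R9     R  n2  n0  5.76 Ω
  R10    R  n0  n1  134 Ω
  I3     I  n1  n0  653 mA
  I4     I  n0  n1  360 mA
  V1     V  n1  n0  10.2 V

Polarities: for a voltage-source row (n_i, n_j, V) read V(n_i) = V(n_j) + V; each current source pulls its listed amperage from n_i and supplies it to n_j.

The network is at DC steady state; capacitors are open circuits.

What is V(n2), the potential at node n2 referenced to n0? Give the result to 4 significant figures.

MNA unknowns: 2 node voltages V₁..V_2 plus 1 source current (V1)
R1: Y=0.009009 on G[1,0]
R2: Y=0.0004464 on G[1,2]
R3: Y=0.0005464 on G[1,2]
R4: Y=0.001730 on G[2,1]
R5: Y=0.0002577 on G[1,0]
I1: z[2]−=0.451, z[1]+=0.451
R6: Y=0.0001152 on G[2,0]
R7: Y=0.02075 on G[1,2]
R8: Y=0.1669 on G[1,0]
I2: z[1]−=0.00326, z[0]+=0.00326
C1: Y=0.000 on G[0,1]
R9: Y=0.1736 on G[2,0]
R10: Y=0.007463 on G[0,1]
I3: z[1]−=0.653, z[0]+=0.653
I4: z[0]−=0.36, z[1]+=0.36
V1: row V1−V0=10.2, i_V1 at 1,0
solve → V1=10.20, V2=-1.073
aux → i_V1=-1.983

-1.073 V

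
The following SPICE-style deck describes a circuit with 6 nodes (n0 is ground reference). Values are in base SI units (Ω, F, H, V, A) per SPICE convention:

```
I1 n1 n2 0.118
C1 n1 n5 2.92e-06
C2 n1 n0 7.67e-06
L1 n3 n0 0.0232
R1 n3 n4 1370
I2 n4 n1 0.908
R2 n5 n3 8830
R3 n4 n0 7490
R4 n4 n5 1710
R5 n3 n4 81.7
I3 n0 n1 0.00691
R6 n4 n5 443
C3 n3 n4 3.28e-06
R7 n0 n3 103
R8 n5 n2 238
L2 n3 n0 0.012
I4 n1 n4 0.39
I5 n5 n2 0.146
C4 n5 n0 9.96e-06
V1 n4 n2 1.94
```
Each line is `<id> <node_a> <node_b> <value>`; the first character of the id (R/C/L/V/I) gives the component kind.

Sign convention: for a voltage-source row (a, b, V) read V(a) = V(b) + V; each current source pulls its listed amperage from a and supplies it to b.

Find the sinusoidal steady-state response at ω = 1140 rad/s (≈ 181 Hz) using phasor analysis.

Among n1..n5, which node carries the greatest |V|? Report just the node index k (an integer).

MNA unknowns: 5 node voltages V₁..V_5 plus 1 source current (V1)
I1: z[1]−=0.118, z[2]+=0.118
C1: Y=0.000+0.003329j on G[1,5]
C2: Y=0.000+0.008744j on G[1,0]
L1: Y=0.000-0.03781j on G[3,0]
R1: Y=0.0007299+0.000j on G[3,4]
I2: z[4]−=0.908, z[1]+=0.908
R2: Y=0.0001133+0.000j on G[5,3]
R3: Y=0.0001335+0.000j on G[4,0]
R4: Y=0.0005848+0.000j on G[4,5]
R5: Y=0.01224+0.000j on G[3,4]
I3: z[0]−=0.00691, z[1]+=0.00691
R6: Y=0.002257+0.000j on G[4,5]
C3: Y=0.000+0.003739j on G[3,4]
R7: Y=0.009709+0.000j on G[0,3]
R8: Y=0.004202+0.000j on G[5,2]
L2: Y=0.000-0.07310j on G[3,0]
I4: z[1]−=0.39, z[4]+=0.39
I5: z[5]−=0.146, z[2]+=0.146
C4: Y=0.000+0.01135j on G[5,0]
V1: row V4−V2=1.94, i_V1 at 4,2
solve → V1=-0.6008-31.46j, V2=-14.13+4.051j, V3=-0.3998-1.533j, V4=-12.19+4.051j, V5=-2.179+8.153j
aux → i_V1=-0.3142-0.01724j

1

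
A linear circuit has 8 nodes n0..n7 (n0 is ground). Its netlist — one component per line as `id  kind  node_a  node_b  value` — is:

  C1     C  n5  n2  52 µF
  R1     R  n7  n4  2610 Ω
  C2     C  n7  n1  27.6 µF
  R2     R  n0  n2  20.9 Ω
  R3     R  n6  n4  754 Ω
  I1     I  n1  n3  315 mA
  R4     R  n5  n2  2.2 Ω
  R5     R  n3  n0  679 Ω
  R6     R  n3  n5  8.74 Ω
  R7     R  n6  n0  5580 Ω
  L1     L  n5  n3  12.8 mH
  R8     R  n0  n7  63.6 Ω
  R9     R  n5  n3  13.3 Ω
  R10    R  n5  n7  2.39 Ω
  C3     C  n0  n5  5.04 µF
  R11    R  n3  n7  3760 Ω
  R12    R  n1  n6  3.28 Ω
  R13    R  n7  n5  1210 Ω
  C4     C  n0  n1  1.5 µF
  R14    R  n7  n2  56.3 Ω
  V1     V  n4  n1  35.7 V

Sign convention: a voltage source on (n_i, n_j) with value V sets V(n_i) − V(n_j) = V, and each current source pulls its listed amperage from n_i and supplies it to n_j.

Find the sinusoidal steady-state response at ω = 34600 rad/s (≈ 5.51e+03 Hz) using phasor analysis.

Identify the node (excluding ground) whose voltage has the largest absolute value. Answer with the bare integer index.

Apply KCL at each of the 7 non-ground nodes and solve the resulting linear system.
Node n1: branches {C2, I1, R12, C4, V1} → V_1 = -0.4768+0.3075j
Node n2: branches {C1, R2, R4, R14} → V_2 = 0.1617-0.06680j
Node n3: branches {I1, R5, R6, L1, R9, R11} → V_3 = 1.806-0.05746j
Node n4: branches {R1, R3, V1} → V_4 = 35.22+0.3075j
Node n5: branches {C1, R4, R6, L1, R9, R10, C3, R13} → V_5 = 0.1622-0.07754j
Node n6: branches {R3, R7, R12} → V_6 = -0.3220+0.3073j
Node n7: branches {R1, C2, R8, R10, R11, R13, R14} → V_7 = -0.5025-0.01991j
Source currents: i(V1)=-0.06083-0.0001257j

4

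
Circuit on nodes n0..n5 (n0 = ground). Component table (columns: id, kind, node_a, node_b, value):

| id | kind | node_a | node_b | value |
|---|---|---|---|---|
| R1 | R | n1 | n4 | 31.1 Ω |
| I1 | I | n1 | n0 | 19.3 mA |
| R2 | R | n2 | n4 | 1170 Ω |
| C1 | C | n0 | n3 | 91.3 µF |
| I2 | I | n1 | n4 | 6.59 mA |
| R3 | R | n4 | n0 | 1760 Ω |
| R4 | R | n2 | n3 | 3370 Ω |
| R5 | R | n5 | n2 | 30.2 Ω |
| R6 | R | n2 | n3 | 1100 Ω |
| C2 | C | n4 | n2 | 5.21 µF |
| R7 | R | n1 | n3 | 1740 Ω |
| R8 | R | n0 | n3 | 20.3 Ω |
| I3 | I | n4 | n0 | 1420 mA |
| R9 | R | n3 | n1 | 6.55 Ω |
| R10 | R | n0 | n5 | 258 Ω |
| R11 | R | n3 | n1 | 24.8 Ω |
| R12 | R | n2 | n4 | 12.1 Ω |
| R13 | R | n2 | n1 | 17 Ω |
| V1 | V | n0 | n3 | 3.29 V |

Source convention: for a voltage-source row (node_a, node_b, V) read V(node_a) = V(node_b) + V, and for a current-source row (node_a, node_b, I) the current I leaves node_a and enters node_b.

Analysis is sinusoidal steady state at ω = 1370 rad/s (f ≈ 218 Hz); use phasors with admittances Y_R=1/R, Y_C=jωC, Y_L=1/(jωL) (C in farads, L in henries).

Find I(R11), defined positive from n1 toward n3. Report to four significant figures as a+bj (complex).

-0.2763+0.0001498j A

Apply KCL at each of the 5 non-ground nodes and solve the resulting linear system.
Node n1: branches {R1, I1, I2, R7, R9, R11, R13} → V_1 = -10.14+0.003716j
Node n2: branches {R2, R4, R5, R6, C2, R12, R13} → V_2 = -21.28-0.2030j
Node n3: branches {C1, R4, R6, R7, R8, R9, R11, V1} → V_3 = -3.290+0.000j
Node n4: branches {R1, R2, I2, R3, C2, I3, R12} → V_4 = -30.22+0.4042j
Node n5: branches {R5, R10} → V_5 = -19.05-0.1817j
Source currents: i(V1)=1.186-0.4120j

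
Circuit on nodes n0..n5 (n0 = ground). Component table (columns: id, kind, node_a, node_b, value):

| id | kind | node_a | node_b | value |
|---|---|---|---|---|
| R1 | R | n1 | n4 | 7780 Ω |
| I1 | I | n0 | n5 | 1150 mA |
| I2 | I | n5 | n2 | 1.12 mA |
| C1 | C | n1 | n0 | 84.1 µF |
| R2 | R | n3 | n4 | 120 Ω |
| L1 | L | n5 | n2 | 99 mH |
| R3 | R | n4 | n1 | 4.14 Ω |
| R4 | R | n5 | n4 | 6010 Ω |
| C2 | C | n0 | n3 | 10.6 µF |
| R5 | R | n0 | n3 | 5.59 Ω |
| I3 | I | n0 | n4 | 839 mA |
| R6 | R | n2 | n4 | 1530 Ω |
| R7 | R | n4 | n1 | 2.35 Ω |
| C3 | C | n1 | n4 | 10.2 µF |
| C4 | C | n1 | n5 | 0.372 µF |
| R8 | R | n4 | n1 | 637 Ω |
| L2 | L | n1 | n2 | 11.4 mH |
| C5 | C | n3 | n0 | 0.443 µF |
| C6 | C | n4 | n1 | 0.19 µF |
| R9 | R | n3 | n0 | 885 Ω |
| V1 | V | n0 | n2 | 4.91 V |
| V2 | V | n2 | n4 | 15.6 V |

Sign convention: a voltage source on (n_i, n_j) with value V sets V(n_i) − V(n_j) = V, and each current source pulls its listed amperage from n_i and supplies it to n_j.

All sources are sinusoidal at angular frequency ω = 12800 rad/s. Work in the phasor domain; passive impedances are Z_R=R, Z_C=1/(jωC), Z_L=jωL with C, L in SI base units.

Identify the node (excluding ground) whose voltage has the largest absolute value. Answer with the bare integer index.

5

Apply KCL at each of the 5 non-ground nodes and solve the resulting linear system.
Node n1: branches {R1, C1, R3, R7, C3, C4, R8, L2, C6} → V_1 = -6.039+6.912j
Node n2: branches {I2, L1, R6, L2, V1, V2} → V_2 = -4.910+0.000j
Node n3: branches {R2, C2, R5, C5, R9} → V_3 = -0.5805+0.4356j
Node n4: branches {R1, R2, R3, R4, I3, R6, R7, C3, R8, C6, V2} → V_4 = -20.51+0.000j
Node n5: branches {I1, I2, L1, R4, C4} → V_5 = 5.459-279.8j
Source currents: i(V1)=-9.596-6.504j, i(V2)=-9.779-6.504j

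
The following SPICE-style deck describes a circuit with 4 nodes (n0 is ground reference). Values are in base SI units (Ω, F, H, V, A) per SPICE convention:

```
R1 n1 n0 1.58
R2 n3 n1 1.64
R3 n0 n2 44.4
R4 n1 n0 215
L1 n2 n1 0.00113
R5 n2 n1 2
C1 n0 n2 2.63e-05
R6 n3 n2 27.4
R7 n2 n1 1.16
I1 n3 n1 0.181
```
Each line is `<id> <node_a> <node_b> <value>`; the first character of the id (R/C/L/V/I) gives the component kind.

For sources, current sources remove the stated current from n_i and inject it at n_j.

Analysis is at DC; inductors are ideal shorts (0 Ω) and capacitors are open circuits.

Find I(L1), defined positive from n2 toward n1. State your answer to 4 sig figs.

-0.01022 A

MNA unknowns: 3 node voltages V₁..V_3 plus 1 source current (L1)
R1: Y=0.6329 on G[1,0]
R2: Y=0.6098 on G[3,1]
R3: Y=0.02252 on G[0,2]
R4: Y=0.004651 on G[1,0]
L1: row V2−V1=0, i_L1 at 2,1
R5: Y=0.5000 on G[2,1]
C1: Y=0.000 on G[0,2]
R6: Y=0.03650 on G[3,2]
R7: Y=0.8621 on G[2,1]
I1: z[3]−=0.181, z[1]+=0.181
solve → V1=0.000, V2=0.000, V3=-0.2801
aux → i_L1=-0.01022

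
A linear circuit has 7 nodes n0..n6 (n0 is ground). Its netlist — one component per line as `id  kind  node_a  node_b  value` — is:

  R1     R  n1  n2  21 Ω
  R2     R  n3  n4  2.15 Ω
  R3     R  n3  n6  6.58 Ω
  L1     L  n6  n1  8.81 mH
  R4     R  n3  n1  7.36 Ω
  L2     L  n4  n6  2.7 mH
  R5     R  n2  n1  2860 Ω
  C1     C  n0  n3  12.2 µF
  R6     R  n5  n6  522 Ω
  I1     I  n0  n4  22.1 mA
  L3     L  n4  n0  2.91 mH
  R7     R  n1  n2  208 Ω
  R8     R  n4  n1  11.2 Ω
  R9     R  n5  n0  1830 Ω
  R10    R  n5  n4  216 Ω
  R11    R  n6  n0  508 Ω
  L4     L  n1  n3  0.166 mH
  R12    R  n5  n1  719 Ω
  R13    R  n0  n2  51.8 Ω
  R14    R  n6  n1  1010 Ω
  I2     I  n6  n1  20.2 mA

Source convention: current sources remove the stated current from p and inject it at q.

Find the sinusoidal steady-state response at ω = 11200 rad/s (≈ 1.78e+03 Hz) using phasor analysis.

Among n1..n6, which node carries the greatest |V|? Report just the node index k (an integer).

6

MNA unknowns: 6 node voltages V₁..V_6
R1: Y=0.04762+0.000j on G[1,2]
R2: Y=0.4651+0.000j on G[3,4]
R3: Y=0.1520+0.000j on G[3,6]
L1: Y=0.000-0.01013j on G[6,1]
R4: Y=0.1359+0.000j on G[3,1]
L2: Y=0.000-0.03307j on G[4,6]
R5: Y=0.0003497+0.000j on G[2,1]
C1: Y=0.000+0.1366j on G[0,3]
R6: Y=0.001916+0.000j on G[5,6]
I1: z[0]−=0.0221, z[4]+=0.0221
L3: Y=0.000-0.03068j on G[4,0]
R7: Y=0.004808+0.000j on G[1,2]
R8: Y=0.08929+0.000j on G[4,1]
R9: Y=0.0005464+0.000j on G[5,0]
R10: Y=0.004630+0.000j on G[5,4]
R11: Y=0.001969+0.000j on G[6,0]
L4: Y=0.000-0.5379j on G[1,3]
R12: Y=0.001391+0.000j on G[5,1]
R13: Y=0.01931+0.000j on G[0,2]
R14: Y=0.0009901+0.000j on G[6,1]
I2: z[6]−=0.0202, z[1]+=0.0202
solve → V1=0.04684-0.1580j, V2=0.03429-0.1157j, V3=0.03993-0.1975j, V4=0.08678-0.1768j, V5=0.03880-0.1756j, V6=-0.07192-0.2356j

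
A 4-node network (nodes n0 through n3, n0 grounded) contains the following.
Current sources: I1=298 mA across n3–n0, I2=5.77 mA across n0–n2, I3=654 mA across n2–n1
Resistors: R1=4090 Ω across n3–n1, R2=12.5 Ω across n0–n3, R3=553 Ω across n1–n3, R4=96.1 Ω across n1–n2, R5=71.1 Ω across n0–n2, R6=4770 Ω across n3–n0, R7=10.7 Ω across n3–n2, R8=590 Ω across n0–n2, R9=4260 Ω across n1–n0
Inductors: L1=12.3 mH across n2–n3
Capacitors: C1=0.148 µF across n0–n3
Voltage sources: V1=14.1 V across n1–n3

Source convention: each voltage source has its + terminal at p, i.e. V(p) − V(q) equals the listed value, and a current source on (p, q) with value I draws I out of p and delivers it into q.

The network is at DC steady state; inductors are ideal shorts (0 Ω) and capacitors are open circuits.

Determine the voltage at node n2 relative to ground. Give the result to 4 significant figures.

Apply KCL at each of the 3 non-ground nodes and solve the resulting linear system.
Node n1: branches {R1, R3, R4, R9, I3, V1} → V_1 = 11.03
Node n2: branches {I2, R4, R5, R7, R8, L1, I3} → V_2 = -3.072
Node n3: branches {I1, R1, R2, R3, R6, R7, L1, C1, V1} → V_3 = -3.072
Source currents: i(L1)=-0.4531, i(V1)=0.4757

-3.072 V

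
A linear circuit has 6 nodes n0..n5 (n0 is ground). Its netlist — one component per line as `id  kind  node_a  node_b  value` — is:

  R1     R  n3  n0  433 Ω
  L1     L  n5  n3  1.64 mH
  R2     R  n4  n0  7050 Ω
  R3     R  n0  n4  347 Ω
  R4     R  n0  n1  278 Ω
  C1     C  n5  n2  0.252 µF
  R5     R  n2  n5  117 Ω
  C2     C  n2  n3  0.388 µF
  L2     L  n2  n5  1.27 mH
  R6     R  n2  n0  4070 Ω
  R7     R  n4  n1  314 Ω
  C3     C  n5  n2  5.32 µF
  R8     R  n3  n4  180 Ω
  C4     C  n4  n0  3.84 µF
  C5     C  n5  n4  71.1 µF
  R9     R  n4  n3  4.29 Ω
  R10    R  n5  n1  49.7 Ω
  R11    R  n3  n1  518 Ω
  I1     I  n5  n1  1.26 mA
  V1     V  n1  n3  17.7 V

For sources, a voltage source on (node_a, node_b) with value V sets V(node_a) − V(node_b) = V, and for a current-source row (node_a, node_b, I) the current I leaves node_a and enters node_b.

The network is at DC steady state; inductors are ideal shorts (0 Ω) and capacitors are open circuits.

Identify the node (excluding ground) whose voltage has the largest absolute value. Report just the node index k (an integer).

Apply KCL at each of the 5 non-ground nodes and solve the resulting linear system.
Node n1: branches {R4, R7, R10, R11, I1, V1} → V_1 = 10.66
Node n2: branches {C1, R5, C2, L2, R6, C3} → V_2 = -7.043
Node n3: branches {R1, L1, C2, R8, R9, R11, V1} → V_3 = -7.043
Node n4: branches {R2, R3, R7, R8, C4, C5, R9} → V_4 = -6.726
Node n5: branches {L1, C1, R5, L2, C3, C5, R10, I1} → V_5 = -7.043
Source currents: i(L1)=0.3566, i(L2)=0.001731, i(V1)=-0.4827

1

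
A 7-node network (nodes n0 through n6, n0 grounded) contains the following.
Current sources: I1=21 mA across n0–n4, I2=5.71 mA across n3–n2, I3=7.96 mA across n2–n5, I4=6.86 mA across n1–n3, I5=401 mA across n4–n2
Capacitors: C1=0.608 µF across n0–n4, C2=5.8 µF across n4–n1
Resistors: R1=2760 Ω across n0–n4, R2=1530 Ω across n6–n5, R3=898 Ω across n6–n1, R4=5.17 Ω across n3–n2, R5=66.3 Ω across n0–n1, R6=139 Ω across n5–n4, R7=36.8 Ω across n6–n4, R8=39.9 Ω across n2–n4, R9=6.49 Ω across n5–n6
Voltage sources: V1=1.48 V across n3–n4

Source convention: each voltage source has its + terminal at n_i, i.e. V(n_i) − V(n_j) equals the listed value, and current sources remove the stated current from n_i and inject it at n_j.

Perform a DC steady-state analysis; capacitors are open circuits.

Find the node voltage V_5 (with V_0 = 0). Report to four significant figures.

19.54 V

MNA unknowns: 6 node voltages V₁..V_6 plus 1 source current (V1)
I1: z[0]−=0.021, z[4]+=0.021
I2: z[3]−=0.00571, z[2]+=0.00571
C1: Y=0.000 on G[0,4]
I3: z[2]−=0.00796, z[5]+=0.00796
R1: Y=0.0003623 on G[0,4]
R2: Y=0.0006536 on G[6,5]
I4: z[1]−=0.00686, z[3]+=0.00686
C2: Y=0.000 on G[4,1]
R3: Y=0.001114 on G[6,1]
I5: z[4]−=0.401, z[2]+=0.401
R4: Y=0.1934 on G[3,2]
R5: Y=0.01508 on G[0,1]
R6: Y=0.007194 on G[5,4]
R7: Y=0.02717 on G[6,4]
R8: Y=0.02506 on G[2,4]
R9: Y=0.1541 on G[5,6]
V1: row V3−V4=1.48, i_V1 at 3,4
solve → V1=0.9153, V2=22.99, V3=21.34, V4=19.86, V5=19.54, V6=19.47
aux → i_V1=0.3213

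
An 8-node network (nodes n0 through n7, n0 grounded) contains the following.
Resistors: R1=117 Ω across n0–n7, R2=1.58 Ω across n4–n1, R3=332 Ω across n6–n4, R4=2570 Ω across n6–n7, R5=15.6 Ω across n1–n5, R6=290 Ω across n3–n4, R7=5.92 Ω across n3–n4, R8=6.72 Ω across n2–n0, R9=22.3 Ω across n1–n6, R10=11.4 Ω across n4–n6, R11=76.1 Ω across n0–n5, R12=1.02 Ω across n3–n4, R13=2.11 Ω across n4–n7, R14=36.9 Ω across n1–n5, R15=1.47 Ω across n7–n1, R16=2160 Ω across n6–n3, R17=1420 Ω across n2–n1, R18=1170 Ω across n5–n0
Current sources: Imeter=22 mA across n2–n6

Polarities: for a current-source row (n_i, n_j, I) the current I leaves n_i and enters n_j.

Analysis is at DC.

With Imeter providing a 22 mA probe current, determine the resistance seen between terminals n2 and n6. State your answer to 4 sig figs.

R_eq = 60.76 Ω

Apply KCL at each of the 7 non-ground nodes and solve the resulting linear system.
Node n1: branches {R2, R5, R9, R14, R15, R17} → V_1 = 1.025
Node n2: branches {R8, R17, Imeter} → V_2 = -0.1423
Node n3: branches {R6, R7, R12, R16} → V_3 = 1.037
Node n4: branches {R2, R3, R6, R7, R10, R12, R13} → V_4 = 1.037
Node n5: branches {R5, R11, R14, R18} → V_5 = 0.8888
Node n6: branches {R3, R4, R9, R10, R16, Imeter} → V_6 = 1.194
Node n7: branches {R1, R4, R13, R15} → V_7 = 1.022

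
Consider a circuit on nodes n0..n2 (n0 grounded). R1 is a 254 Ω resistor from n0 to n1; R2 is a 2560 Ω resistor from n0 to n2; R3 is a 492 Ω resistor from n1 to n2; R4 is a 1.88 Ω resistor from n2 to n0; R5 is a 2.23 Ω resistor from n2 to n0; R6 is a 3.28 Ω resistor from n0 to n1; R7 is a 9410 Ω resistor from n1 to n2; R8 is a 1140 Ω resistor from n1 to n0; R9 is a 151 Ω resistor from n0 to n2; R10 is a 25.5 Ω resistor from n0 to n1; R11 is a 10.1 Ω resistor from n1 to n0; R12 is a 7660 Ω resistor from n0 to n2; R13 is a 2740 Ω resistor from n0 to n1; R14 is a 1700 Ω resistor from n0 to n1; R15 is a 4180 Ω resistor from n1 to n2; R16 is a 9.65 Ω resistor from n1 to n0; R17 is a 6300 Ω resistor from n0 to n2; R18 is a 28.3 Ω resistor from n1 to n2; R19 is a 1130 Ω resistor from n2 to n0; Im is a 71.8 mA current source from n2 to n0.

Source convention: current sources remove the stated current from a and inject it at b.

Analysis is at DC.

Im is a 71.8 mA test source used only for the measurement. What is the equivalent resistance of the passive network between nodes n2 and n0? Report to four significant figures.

R_eq = 0.9767 Ω

Apply KCL at each of the 2 non-ground nodes and solve the resulting linear system.
Node n1: branches {R1, R3, R6, R7, R8, R10, R11, R13, R14, R15, R16, R18} → V_1 = -0.004481
Node n2: branches {R2, R3, R4, R5, R7, R9, R12, R15, R17, R18, R19, Im} → V_2 = -0.07013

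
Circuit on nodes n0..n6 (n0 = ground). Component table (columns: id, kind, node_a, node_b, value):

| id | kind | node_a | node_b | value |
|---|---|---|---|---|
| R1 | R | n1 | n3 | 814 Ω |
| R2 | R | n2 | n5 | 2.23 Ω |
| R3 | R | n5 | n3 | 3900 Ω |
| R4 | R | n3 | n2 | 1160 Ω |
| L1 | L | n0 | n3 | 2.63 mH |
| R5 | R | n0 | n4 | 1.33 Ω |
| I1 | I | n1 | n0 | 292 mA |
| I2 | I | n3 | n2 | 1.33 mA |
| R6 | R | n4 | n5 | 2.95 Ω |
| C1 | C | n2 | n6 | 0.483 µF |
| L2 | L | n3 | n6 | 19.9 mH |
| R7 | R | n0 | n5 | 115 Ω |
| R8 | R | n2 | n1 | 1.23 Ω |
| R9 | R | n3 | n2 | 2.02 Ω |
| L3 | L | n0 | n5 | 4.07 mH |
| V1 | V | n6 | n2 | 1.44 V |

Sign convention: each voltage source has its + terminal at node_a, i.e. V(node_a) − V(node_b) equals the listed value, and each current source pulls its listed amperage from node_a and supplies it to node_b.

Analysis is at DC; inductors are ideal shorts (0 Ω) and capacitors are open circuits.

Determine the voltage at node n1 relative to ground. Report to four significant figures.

MNA unknowns: 6 node voltages V₁..V_6 plus 4 source currents (L1, L2, L3, V1)
R1: Y=0.001229 on G[1,3]
R2: Y=0.4484 on G[2,5]
R3: Y=0.0002564 on G[5,3]
R4: Y=0.0008621 on G[3,2]
L1: row V0−V3=0, i_L1 at 0,3
R5: Y=0.7519 on G[0,4]
I1: z[1]−=0.292, z[0]+=0.292
I2: z[3]−=0.00133, z[2]+=0.00133
R6: Y=0.3390 on G[4,5]
C1: Y=0.000 on G[2,6]
L2: row V3−V6=0, i_L2 at 3,6
R7: Y=0.008696 on G[0,5]
R8: Y=0.8130 on G[2,1]
R9: Y=0.4950 on G[3,2]
L3: row V0−V5=0, i_L3 at 0,5
V1: row V6−V2=1.44, i_V1 at 6,2
solve → V1=-1.796, V2=-1.440, V3=0.000, V4=0.000, V5=0.000, V6=0.000
aux → i_L1=-0.3537, i_L2=-1.071, i_L3=0.6457, i_V1=-1.071

-1.796 V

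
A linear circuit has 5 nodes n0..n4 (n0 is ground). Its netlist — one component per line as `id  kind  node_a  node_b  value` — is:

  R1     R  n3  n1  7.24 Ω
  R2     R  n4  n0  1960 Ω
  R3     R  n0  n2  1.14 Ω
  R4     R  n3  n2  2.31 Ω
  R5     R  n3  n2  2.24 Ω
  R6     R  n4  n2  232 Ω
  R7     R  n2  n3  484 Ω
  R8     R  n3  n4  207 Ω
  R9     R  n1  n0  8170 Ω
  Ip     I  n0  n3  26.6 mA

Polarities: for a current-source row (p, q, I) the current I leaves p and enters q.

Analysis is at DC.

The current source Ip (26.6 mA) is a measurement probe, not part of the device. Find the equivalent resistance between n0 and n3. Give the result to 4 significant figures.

R_eq = 2.270 Ω

Apply KCL at each of the 4 non-ground nodes and solve the resulting linear system.
Node n1: branches {R1, R9} → V_1 = 0.06032
Node n2: branches {R3, R4, R5, R6, R7} → V_2 = 0.03029
Node n3: branches {R1, R4, R5, R7, R8, Ip} → V_3 = 0.06037
Node n4: branches {R2, R6, R8} → V_4 = 0.04375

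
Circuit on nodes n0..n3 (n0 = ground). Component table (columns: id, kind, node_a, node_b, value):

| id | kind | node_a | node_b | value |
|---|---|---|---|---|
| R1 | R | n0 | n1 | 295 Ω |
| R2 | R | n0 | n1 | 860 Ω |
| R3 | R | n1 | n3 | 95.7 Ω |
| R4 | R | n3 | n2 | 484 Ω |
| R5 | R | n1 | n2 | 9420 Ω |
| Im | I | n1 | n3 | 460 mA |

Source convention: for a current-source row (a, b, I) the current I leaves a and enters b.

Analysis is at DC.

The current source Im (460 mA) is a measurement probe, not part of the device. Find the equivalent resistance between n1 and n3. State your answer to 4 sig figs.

MNA unknowns: 3 node voltages V₁..V_3
R1: Y=0.003390 on G[0,1]
R2: Y=0.001163 on G[0,1]
R3: Y=0.01045 on G[1,3]
R4: Y=0.002066 on G[3,2]
R5: Y=0.0001062 on G[1,2]
Im: z[1]−=0.46, z[3]+=0.46
solve → V1=0.000, V2=41.47, V3=43.60

R_eq = 94.78 Ω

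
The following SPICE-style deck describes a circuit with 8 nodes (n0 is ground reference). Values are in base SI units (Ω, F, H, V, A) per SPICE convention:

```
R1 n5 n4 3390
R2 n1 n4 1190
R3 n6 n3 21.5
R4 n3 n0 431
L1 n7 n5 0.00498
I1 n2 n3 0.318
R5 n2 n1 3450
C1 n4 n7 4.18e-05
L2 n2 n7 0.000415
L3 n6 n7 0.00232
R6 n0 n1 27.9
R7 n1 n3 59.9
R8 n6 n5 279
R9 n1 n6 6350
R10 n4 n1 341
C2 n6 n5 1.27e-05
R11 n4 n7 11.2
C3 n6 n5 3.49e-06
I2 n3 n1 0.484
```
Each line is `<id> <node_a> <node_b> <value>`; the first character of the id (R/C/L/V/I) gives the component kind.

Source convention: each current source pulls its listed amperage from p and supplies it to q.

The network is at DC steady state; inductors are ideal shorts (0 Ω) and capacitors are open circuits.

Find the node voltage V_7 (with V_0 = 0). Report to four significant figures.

-23.70 V

MNA unknowns: 7 node voltages V₁..V_7 plus 3 source currents (L1, L2, L3)
R1: Y=0.0002950 on G[5,4]
R2: Y=0.0008403 on G[1,4]
R3: Y=0.04651 on G[6,3]
R4: Y=0.002320 on G[3,0]
L1: row V7−V5=0, i_L1 at 7,5
I1: z[2]−=0.318, z[3]+=0.318
R5: Y=0.0002899 on G[2,1]
C1: Y=0.000 on G[4,7]
L2: row V2−V7=0, i_L2 at 2,7
L3: row V6−V7=0, i_L3 at 6,7
R6: Y=0.03584 on G[0,1]
R7: Y=0.01669 on G[1,3]
R8: Y=0.003584 on G[6,5]
R9: Y=0.0001575 on G[1,6]
R10: Y=0.002933 on G[4,1]
C2: Y=0.000 on G[6,5]
R11: Y=0.08929 on G[4,7]
C3: Y=0.000 on G[6,5]
I2: z[3]−=0.484, z[1]+=0.484
solve → V1=1.232, V2=-23.70, V3=-19.04, V4=-22.69, V5=-23.70, V6=-23.70, V7=-23.70
aux → i_L1=-0.0002972, i_L2=-0.3108, i_L3=0.2205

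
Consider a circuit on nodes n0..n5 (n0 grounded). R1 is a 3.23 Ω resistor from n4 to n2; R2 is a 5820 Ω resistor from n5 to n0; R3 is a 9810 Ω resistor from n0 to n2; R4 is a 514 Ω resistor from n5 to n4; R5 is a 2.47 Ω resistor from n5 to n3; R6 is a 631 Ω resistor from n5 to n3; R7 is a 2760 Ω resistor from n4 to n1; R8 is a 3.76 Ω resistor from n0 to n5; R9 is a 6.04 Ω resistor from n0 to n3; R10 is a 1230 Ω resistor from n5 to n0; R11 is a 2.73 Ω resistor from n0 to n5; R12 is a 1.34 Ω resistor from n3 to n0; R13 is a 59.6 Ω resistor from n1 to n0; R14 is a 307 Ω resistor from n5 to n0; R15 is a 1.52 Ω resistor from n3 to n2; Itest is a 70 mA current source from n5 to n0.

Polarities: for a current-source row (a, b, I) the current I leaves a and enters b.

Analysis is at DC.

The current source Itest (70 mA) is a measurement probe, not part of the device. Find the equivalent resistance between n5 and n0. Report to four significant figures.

Apply KCL at each of the 5 non-ground nodes and solve the resulting linear system.
Node n1: branches {R7, R13} → V_1 = -0.0005073
Node n2: branches {R1, R3, R15} → V_2 = -0.02370
Node n3: branches {R5, R6, R9, R12, R15} → V_3 = -0.02356
Node n4: branches {R1, R4, R7} → V_4 = -0.02400
Node n5: branches {R2, R4, R5, R6, R8, R10, R11, R14, Itest} → V_5 = -0.07620

R_eq = 1.089 Ω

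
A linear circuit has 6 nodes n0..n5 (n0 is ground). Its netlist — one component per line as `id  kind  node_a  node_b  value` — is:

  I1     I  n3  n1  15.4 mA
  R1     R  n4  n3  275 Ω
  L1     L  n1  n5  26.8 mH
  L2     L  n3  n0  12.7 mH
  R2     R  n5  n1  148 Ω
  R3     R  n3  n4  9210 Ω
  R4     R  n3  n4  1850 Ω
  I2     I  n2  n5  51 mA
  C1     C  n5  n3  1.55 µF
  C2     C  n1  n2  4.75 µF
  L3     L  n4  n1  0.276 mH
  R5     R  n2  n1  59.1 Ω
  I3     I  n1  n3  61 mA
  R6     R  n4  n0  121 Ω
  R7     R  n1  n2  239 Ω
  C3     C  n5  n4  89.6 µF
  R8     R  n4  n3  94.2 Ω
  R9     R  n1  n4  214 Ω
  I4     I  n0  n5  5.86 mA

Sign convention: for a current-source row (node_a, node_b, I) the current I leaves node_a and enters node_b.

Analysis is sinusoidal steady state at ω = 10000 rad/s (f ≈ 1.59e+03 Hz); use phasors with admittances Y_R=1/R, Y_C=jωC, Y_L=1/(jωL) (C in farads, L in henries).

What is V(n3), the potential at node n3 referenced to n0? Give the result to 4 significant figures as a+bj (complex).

1.761+0.7758j V

Element admittances at ω=10000 rad/s:
  I1: injects 0.0154 A into n1 (from n3)
  Y(R1) = 0.003636+0.000j S between n4,n3
  Y(L1) = 0.000-0.003731j S between n1,n5
  Y(L2) = 0.000-0.007874j S between n3,n0
  Y(R2) = 0.006757+0.000j S between n5,n1
  Y(R3) = 0.0001086+0.000j S between n3,n4
  Y(R4) = 0.0005405+0.000j S between n3,n4
  I2: injects 0.051 A into n5 (from n2)
  Y(C1) = 0.000+0.01550j S between n5,n3
  Y(C2) = 0.000+0.04750j S between n1,n2
  Y(L3) = 0.000-0.3623j S between n4,n1
  Y(R5) = 0.01692+0.000j S between n2,n1
  I3: injects 0.061 A into n3 (from n1)
  Y(R6) = 0.008264+0.000j S between n4,n0
  Y(R7) = 0.004184+0.000j S between n1,n2
  Y(C3) = 0.000+0.8960j S between n5,n4
  Y(R8) = 0.01062+0.000j S between n4,n3
  Y(R9) = 0.004673+0.000j S between n1,n4
  I4: injects 0.00586 A into n5 (from n0)
Assemble and solve the 5×5 MNA system:
  V(n1)=-0.03662+1.414j  V(n2)=-0.4350+2.311j  V(n3)=1.761+0.7758j  V(n4)=-0.03010+1.678j  V(n5)=-0.0008751+1.601j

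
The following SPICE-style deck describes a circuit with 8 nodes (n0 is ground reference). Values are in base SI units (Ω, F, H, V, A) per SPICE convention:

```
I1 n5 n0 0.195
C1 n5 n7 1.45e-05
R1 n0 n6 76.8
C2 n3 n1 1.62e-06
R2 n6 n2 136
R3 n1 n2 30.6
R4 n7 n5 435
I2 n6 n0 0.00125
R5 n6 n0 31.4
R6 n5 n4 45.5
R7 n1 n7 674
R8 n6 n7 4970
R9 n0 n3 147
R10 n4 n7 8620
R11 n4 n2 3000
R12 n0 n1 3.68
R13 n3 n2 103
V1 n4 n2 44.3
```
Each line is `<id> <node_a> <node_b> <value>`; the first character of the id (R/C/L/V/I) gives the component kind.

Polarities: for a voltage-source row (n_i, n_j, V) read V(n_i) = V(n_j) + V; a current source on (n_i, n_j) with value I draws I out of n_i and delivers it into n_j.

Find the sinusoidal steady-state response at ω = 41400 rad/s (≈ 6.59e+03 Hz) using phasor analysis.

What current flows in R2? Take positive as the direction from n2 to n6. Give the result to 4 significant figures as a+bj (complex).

Element admittances at ω=41400 rad/s:
  I1: injects 0.195 A into n0 (from n5)
  Y(C1) = 0.000+0.6003j S between n5,n7
  Y(R1) = 0.01302+0.000j S between n0,n6
  Y(C2) = 0.000+0.06707j S between n3,n1
  Y(R2) = 0.007353+0.000j S between n6,n2
  Y(R3) = 0.03268+0.000j S between n1,n2
  Y(R4) = 0.002299+0.000j S between n7,n5
  I2: injects 0.00125 A into n0 (from n6)
  Y(R5) = 0.03185+0.000j S between n6,n0
  Y(R6) = 0.02198+0.000j S between n5,n4
  Y(R7) = 0.001484+0.000j S between n1,n7
  Y(R8) = 0.0002012+0.000j S between n6,n7
  Y(R9) = 0.006803+0.000j S between n0,n3
  Y(R10) = 0.0001160+0.000j S between n4,n7
  Y(R11) = 0.0003333+0.000j S between n4,n2
  Y(R12) = 0.2717+0.000j S between n0,n1
  Y(R13) = 0.009709+0.000j S between n3,n2
  V1: constraint V(n4)−V(n2) = 44.3
Assemble and solve the 8×8 MNA system:
  V(n1)=-0.5901-0.01755j  V(n2)=-5.513+0.1022j  V(n3)=-0.7236+0.6024j  V(n4)=38.79+0.1022j  V(n5)=27.80+0.08810j  V(n6)=-0.6905+0.01497j  V(n7)=27.79+0.1657j
  i(V1)=-0.2576-0.0003022j

-0.03546+0.0006413j A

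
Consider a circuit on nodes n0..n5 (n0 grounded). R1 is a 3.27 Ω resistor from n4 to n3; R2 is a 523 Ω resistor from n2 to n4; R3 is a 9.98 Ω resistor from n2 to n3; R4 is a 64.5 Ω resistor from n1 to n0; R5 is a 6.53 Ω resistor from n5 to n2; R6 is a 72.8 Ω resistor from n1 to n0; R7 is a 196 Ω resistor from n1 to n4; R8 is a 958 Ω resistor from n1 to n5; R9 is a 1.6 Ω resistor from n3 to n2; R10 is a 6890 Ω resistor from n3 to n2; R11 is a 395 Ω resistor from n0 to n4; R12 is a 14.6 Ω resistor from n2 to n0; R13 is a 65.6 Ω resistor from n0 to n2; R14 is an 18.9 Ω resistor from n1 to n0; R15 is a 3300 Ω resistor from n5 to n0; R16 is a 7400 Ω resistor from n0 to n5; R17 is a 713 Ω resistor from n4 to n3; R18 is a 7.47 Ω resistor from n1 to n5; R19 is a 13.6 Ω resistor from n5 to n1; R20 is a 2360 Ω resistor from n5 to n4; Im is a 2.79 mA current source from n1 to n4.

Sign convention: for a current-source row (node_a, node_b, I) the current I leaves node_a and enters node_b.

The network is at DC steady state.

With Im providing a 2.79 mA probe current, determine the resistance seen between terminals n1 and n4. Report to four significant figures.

Apply KCL at each of the 5 non-ground nodes and solve the resulting linear system.
Node n1: branches {R4, R6, R7, R8, R14, R18, R19, Im} → V_1 = -0.01042
Node n2: branches {R2, R3, R5, R9, R10, R12, R13} → V_2 = 0.009585
Node n3: branches {R1, R3, R9, R10, R17} → V_3 = 0.01309
Node n4: branches {R1, R2, R7, R11, R17, R20, Im} → V_4 = 0.02136
Node n5: branches {R5, R8, R15, R16, R18, R19, R20} → V_5 = -0.001917

R_eq = 11.39 Ω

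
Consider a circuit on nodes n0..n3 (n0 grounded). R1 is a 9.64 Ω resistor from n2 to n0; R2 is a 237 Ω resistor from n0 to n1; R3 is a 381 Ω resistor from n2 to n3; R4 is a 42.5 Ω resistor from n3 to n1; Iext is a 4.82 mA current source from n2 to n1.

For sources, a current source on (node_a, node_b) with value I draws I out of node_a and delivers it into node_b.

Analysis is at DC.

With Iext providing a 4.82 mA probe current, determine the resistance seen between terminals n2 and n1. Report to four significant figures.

Apply KCL at each of the 3 non-ground nodes and solve the resulting linear system.
Node n1: branches {R2, R4, Iext} → V_1 = 0.7219
Node n2: branches {R1, R3, Iext} → V_2 = -0.02936
Node n3: branches {R3, R4} → V_3 = 0.6465

R_eq = 155.9 Ω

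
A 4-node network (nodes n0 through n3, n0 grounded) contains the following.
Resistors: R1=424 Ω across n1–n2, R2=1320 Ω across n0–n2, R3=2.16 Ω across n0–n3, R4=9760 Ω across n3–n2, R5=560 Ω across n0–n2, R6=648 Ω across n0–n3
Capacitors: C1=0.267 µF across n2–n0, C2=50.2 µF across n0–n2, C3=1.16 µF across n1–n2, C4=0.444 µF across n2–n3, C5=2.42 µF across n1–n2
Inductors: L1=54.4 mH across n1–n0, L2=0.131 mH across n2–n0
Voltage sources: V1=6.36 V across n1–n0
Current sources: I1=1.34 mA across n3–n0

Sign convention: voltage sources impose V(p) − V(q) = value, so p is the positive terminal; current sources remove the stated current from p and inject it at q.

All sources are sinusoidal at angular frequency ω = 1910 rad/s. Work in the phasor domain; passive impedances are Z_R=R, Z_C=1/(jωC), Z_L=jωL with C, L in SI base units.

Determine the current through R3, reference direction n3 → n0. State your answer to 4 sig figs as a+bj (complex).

-0.001340-6.596e-06j A

MNA unknowns: 3 node voltages V₁..V_3 plus 1 source current (V1)
R1: Y=0.002358+0.000j on G[1,2]
R2: Y=0.0007576+0.000j on G[0,2]
C1: Y=0.000+0.0005100j on G[2,0]
C2: Y=0.000+0.09588j on G[0,2]
L1: Y=0.000-0.009624j on G[1,0]
R3: Y=0.4630+0.000j on G[0,3]
C3: Y=0.000+0.002216j on G[1,2]
C4: Y=0.000+0.0008480j on G[2,3]
R4: Y=0.0001025+0.000j on G[3,2]
R5: Y=0.001786+0.000j on G[0,2]
R6: Y=0.001543+0.000j on G[0,3]
L2: Y=0.000-3.997j on G[2,0]
C5: Y=0.000+0.004622j on G[1,2]
V1: row V1−V0=6.36, i_V1 at 1,0
I1: z[3]−=0.00134, z[0]+=0.00134
solve → V1=6.360+0.000j, V2=-0.01117+0.003868j, V3=-0.002894-1.425e-05j
aux → i_V1=-0.01505+0.01765j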